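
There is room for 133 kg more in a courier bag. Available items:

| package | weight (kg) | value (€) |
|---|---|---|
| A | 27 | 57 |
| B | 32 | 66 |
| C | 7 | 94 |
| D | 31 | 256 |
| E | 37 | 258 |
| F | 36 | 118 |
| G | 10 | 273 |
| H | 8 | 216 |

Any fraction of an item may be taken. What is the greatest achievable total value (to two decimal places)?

1223.44

Greedy by value/weight ratio, highest first.
Ratios (sorted): G 27.30, H 27.00, C 13.43, D 8.26, E 6.97, F 3.28, A 2.11, B 2.06
take G (10 @ 273); take H (8 @ 216); take C (7 @ 94); take D (31 @ 256); take E (37 @ 258); take F (36 @ 118); take 4/27 of A → 8.44. Capacity used 133/133.
Total value = 1223.44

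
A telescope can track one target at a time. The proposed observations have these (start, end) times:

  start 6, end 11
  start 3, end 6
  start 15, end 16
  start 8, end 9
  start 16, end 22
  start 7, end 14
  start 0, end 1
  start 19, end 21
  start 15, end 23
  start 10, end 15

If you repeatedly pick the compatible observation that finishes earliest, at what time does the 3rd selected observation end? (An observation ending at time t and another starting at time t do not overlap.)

Sort by end time and greedily take each interval whose start is ≥ the last chosen end.
By end time: (0,1), (3,6), (8,9), (6,11), (7,14), (10,15), (15,16), (19,21), (16,22), (15,23).
Pick (0,1); next start ≥ 1 → (3,6); next start ≥ 6 → (8,9); next start ≥ 9 → (10,15); next start ≥ 15 → (15,16); next start ≥ 16 → (19,21).
Selected: (0,1) (3,6) (8,9) (10,15) (15,16) (19,21)

9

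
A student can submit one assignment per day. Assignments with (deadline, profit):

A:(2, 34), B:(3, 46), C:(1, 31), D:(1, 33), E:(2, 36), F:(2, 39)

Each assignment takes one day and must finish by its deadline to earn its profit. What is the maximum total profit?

Take jobs in profit order; each goes to the latest open slot no later than its deadline.
Profit order: B=46 F=39 E=36 A=34 D=33 C=31
Assign: B→slot 3, F→slot 2, E→slot 1, A skipped, D skipped, C skipped.
Slots: [1:E] [2:F] [3:B]
Profit = 36 + 39 + 46 = 121

121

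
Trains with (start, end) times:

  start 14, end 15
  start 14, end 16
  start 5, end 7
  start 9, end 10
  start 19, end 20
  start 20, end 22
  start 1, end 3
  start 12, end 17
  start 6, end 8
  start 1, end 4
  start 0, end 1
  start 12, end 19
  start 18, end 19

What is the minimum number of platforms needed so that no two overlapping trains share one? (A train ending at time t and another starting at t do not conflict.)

4

The answer is the maximum number of intervals overlapping at any instant.
Events (time:±→running): 0:+→1 1:-→0 1:+→1 1:+→2 3:-→1 4:-→0 5:+→1 6:+→2 7:-→1 8:-→0 9:+→1 10:-→0 12:+→1 12:+→2 14:+→3 14:+→4 … peak 4.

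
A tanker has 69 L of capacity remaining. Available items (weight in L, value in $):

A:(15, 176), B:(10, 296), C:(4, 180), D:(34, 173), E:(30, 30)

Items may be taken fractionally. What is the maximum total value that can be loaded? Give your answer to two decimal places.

831.00

Greedy by value/weight ratio, highest first.
Order: C (180/4=45.00) > B (296/10=29.60) > A (176/15=11.73) > D (173/34=5.09) > E (30/30=1.00)
Fill: take C (4 @ 180) → take B (10 @ 296) → take A (15 @ 176) → take D (34 @ 173) → take 6/30 of E → 6.00; 69/69 used.
Total value = 831.00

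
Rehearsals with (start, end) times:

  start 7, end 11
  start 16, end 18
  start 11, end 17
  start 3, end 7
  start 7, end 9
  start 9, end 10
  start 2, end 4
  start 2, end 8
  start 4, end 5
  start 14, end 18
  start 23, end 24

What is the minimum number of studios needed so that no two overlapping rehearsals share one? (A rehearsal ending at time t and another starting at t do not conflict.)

3

The answer is the maximum number of intervals overlapping at any instant.
Events (time:±→running): 2:+→1 2:+→2 3:+→3 … peak 3.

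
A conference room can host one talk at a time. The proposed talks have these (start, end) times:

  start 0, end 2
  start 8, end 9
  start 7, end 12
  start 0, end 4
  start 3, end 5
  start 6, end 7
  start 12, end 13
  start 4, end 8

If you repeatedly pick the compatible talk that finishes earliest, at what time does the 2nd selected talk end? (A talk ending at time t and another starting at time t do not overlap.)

By end time: (0,2), (0,4), (3,5), (6,7), (4,8), (8,9), (7,12), (12,13).
Pick (0,2); next start ≥ 2 → (3,5); next start ≥ 5 → (6,7); next start ≥ 7 → (8,9); next start ≥ 9 → (12,13).
Selected: (0,2) (3,5) (6,7) (8,9) (12,13)

5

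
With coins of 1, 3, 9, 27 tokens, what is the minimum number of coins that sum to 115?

7

Use the largest denomination that fits, subtract, and repeat.
115 = 4×27 + 2×3 + 1×1
Total coins = 4 + 2 + 1 = 7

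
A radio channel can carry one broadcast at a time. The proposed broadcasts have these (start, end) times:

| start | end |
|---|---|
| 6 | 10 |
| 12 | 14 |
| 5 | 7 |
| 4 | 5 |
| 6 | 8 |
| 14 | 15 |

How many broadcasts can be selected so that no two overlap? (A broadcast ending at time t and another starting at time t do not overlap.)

4

Sort by end time and greedily take each interval whose start is ≥ the last chosen end.
By end time: (4,5), (5,7), (6,8), (6,10), (12,14), (14,15).
Pick (4,5); next start ≥ 5 → (5,7); next start ≥ 7 → (12,14); next start ≥ 14 → (14,15).
Selected 4 broadcasts.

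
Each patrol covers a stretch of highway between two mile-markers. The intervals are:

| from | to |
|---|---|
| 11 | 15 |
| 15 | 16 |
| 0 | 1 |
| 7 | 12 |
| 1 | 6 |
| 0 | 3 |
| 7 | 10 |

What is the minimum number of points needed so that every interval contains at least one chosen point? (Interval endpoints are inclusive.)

3

By right end: [0,1]  [0,3]  [1,6]  [7,10]  [7,12]  [11,15]  [15,16]
[0,1] uncovered → point at 1; [7,10] uncovered → point at 10; [11,15] uncovered → point at 15.
Points: 1, 10, 15 (3 total).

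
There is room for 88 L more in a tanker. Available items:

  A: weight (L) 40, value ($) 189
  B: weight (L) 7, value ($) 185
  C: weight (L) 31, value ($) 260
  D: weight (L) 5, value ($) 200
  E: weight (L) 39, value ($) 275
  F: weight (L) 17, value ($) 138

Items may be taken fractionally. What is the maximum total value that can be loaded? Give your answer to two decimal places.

Sort by value per unit weight and fill in that order.
Order: D (200/5=40.00) > B (185/7=26.43) > C (260/31=8.39) > F (138/17=8.12) > E (275/39=7.05) > A (189/40=4.72)
Fill: take D (5 @ 200) → take B (7 @ 185) → take C (31 @ 260) → take F (17 @ 138) → take 28/39 of E → 197.44; 88/88 used.
Total value = 980.44

980.44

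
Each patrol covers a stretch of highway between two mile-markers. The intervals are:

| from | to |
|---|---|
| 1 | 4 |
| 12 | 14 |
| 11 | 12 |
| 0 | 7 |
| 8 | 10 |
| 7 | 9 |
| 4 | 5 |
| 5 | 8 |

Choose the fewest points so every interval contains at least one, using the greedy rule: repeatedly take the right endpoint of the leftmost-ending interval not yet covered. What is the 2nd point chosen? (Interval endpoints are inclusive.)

8

Sort by right endpoint; whenever an interval is uncovered, place a point at its right end.
Sorted: [1,4] [4,5] [0,7] [5,8] [7,9] [8,10] [11,12] [12,14]
{[1,4],[4,5],[0,7]} hit by 4; {[5,8],[7,9],[8,10]} hit by 8; {[11,12],[12,14]} hit by 12.
Points: 4, 8, 12 (3 total).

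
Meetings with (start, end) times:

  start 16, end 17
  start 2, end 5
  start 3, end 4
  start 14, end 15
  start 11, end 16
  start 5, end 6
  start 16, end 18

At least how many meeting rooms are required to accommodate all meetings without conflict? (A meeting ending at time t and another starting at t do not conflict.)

2

Count concurrent intervals with a sweep; the peak is the room count.
Events (time:±→running): 2:+→1 3:+→2 … peak 2.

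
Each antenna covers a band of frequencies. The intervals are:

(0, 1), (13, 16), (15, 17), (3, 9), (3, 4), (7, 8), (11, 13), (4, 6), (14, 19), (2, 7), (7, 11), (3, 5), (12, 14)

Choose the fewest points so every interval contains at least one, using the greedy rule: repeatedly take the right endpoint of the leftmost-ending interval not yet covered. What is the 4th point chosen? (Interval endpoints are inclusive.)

13

Process intervals by earliest right end; each time one isn't hit yet, stab at its right endpoint.
Sorted: [0,1] [3,4] [3,5] [4,6] [2,7] [7,8] [3,9] [7,11] [11,13] [12,14] [13,16] [15,17] [14,19]
{[0,1]} hit by 1; {[3,4],[3,5],[4,6],[2,7]} hit by 4; {[7,8],[3,9],[7,11]} hit by 8; {[11,13],[12,14],[13,16]} hit by 13; {[15,17],[14,19]} hit by 17.
Points: 1, 4, 8, 13, 17 (5 total).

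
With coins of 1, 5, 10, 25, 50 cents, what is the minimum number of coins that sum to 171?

Use the largest denomination that fits, subtract, and repeat.
171 − 3×50→21 − 2×10→1 − 1×1→0
Total coins = 3 + 2 + 1 = 6

6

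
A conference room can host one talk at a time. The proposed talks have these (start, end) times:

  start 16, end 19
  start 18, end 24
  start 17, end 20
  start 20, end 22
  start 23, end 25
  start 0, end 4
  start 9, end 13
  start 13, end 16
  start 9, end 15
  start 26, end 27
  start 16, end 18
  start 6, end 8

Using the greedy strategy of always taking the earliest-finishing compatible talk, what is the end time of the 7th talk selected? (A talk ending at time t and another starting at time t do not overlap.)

Greedy by earliest finish: after sorting by end time, pick each interval compatible with the last pick.
Sorted by end: (0,4)  (6,8)  (9,13)  (9,15)  (13,16)  (16,18)  (16,19)  (17,20)  (20,22)  (18,24)  (23,25)  (26,27)
take (0,4); take (6,8); take (9,13); skip (9,15); take (13,16); take (16,18); skip (16,19); take (20,22); skip (18,24); take (23,25); take (26,27).
Selected: (0,4) (6,8) (9,13) (13,16) (16,18) (20,22) (23,25) (26,27)

25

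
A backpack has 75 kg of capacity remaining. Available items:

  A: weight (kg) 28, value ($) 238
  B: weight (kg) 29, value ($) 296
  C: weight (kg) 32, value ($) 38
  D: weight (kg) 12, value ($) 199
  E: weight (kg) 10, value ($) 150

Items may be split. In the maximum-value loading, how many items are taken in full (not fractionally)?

Sort by value per unit weight and fill in that order.
Order: D (199/12=16.58) > E (150/10=15.00) > B (296/29=10.21) > A (238/28=8.50) > C (38/32=1.19)
Fill: take D (12 @ 199) → take E (10 @ 150) → take B (29 @ 296) → take 24/28 of A → 204.00; 75/75 used.
3 item(s) taken whole; one partial (take 24/28 of A).

3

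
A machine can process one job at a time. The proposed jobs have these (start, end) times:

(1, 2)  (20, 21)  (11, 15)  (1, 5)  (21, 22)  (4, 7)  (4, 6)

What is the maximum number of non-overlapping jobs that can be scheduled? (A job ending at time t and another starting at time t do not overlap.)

5

Sorted by end: (1,2)  (1,5)  (4,6)  (4,7)  (11,15)  (20,21)  (21,22)
take (1,2); take (4,6); skip (4,7); take (11,15); take (20,21); take (21,22).
Selected 5 jobs.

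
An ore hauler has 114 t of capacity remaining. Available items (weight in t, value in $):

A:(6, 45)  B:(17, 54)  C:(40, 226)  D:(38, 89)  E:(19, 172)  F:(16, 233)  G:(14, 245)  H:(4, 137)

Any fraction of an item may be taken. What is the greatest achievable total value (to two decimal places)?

Order: H (137/4=34.25) > G (245/14=17.50) > F (233/16=14.56) > E (172/19=9.05) > A (45/6=7.50) > C (226/40=5.65) > B (54/17=3.18) > D (89/38=2.34)
Fill: take H (4 @ 137) → take G (14 @ 245) → take F (16 @ 233) → take E (19 @ 172) → take A (6 @ 45) → take C (40 @ 226) → take 15/17 of B → 47.65; 114/114 used.
Total value = 1105.65

1105.65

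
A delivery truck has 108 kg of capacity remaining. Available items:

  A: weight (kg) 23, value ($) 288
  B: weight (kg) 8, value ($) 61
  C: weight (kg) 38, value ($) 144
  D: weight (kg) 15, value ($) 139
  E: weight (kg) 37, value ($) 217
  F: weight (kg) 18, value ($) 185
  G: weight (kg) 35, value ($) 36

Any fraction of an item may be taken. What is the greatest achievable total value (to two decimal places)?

916.53

Sort by value per unit weight and fill in that order.
Order: A (288/23=12.52) > F (185/18=10.28) > D (139/15=9.27) > B (61/8=7.62) > E (217/37=5.86) > C (144/38=3.79) > G (36/35=1.03)
Fill: take A (23 @ 288) → take F (18 @ 185) → take D (15 @ 139) → take B (8 @ 61) → take E (37 @ 217) → take 7/38 of C → 26.53; 108/108 used.
Total value = 916.53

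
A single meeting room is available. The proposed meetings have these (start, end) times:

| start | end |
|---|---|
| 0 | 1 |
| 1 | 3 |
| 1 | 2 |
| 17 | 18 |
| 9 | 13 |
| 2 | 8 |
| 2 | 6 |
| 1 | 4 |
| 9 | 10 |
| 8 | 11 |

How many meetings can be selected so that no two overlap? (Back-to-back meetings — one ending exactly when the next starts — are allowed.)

5

Sort by end time and greedily take each interval whose start is ≥ the last chosen end.
By end time: (0,1), (1,2), (1,3), (1,4), (2,6), (2,8), (9,10), (8,11), (9,13), (17,18).
Pick (0,1); next start ≥ 1 → (1,2); next start ≥ 2 → (2,6); next start ≥ 6 → (9,10); next start ≥ 10 → (17,18).
Selected 5 meetings.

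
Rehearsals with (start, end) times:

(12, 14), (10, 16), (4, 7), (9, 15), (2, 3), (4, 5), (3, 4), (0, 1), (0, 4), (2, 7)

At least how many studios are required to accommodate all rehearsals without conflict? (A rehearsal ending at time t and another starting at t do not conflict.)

3

starts: [0, 0, 2, 2, 3, 4, 4, 9, 10, 12]
ends:   [1, 3, 4, 4, 5, 7, 7, 14, 15, 16]
s0→1 s0→2 e1→1 s2→2 s2→3  — peak 3.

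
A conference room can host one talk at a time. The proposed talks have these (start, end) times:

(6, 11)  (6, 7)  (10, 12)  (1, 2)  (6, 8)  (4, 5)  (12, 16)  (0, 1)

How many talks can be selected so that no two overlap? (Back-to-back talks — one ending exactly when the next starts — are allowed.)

Order by finish time; keep every interval that doesn't clash with the previous kept one.
By end time: (0,1), (1,2), (4,5), (6,7), (6,8), (6,11), (10,12), (12,16).
Pick (0,1); next start ≥ 1 → (1,2); next start ≥ 2 → (4,5); next start ≥ 5 → (6,7); next start ≥ 7 → (10,12); next start ≥ 12 → (12,16).
Selected 6 talks.

6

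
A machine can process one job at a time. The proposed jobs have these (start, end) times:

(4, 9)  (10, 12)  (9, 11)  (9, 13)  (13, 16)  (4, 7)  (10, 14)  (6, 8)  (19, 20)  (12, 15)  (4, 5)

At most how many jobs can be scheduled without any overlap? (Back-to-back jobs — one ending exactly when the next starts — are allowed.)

Sort by end time and greedily take each interval whose start is ≥ the last chosen end.
Sorted by end: (4,5)  (4,7)  (6,8)  (4,9)  (9,11)  (10,12)  (9,13)  (10,14)  (12,15)  (13,16)  (19,20)
take (4,5); take (6,8); take (9,11); skip (9,13); skip (10,14); take (12,15); skip (13,16); take (19,20).
Selected 5 jobs.

5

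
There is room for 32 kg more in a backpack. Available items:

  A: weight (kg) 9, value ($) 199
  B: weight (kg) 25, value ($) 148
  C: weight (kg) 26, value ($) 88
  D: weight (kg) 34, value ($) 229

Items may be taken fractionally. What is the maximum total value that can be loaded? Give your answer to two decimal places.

353.91

Ratios (sorted): A 22.11, D 6.74, B 5.92, C 3.38
take A (9 @ 199); take 23/34 of D → 154.91. Capacity used 32/32.
Total value = 353.91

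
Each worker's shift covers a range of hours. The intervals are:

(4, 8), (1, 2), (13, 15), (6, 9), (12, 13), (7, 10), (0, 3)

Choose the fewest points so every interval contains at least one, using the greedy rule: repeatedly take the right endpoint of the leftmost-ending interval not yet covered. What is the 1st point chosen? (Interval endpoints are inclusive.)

Sorted: [1,2] [0,3] [4,8] [6,9] [7,10] [12,13] [13,15]
{[1,2],[0,3]} hit by 2; {[4,8],[6,9],[7,10]} hit by 8; {[12,13],[13,15]} hit by 13.
Points: 2, 8, 13 (3 total).

2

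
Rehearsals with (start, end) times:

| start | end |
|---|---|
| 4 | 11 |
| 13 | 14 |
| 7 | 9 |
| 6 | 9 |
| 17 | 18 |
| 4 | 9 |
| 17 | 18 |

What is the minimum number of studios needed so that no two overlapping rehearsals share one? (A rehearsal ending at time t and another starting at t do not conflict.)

The answer is the maximum number of intervals overlapping at any instant.
Events (time:±→running): 4:+→1 4:+→2 6:+→3 7:+→4 … peak 4.

4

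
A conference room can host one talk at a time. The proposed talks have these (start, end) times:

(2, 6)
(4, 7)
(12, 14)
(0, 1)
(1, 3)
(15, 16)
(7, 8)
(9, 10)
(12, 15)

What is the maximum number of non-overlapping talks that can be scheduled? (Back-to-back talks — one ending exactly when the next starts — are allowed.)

7

Greedy by earliest finish: after sorting by end time, pick each interval compatible with the last pick.
Sorted by end: (0,1)  (1,3)  (2,6)  (4,7)  (7,8)  (9,10)  (12,14)  (12,15)  (15,16)
take (0,1); take (1,3); take (4,7); take (7,8); take (9,10); take (12,14); skip (12,15); take (15,16).
Selected 7 talks.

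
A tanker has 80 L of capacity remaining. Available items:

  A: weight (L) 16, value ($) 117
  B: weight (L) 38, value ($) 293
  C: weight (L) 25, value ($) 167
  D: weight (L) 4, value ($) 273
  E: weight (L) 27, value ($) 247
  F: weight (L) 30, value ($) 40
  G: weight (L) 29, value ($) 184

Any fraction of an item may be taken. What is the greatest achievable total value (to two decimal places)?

Greedy by value/weight ratio, highest first.
Order: D (273/4=68.25) > E (247/27=9.15) > B (293/38=7.71) > A (117/16=7.31) > C (167/25=6.68) > G (184/29=6.34) > F (40/30=1.33)
Fill: take D (4 @ 273) → take E (27 @ 247) → take B (38 @ 293) → take 11/16 of A → 80.44; 80/80 used.
Total value = 893.44

893.44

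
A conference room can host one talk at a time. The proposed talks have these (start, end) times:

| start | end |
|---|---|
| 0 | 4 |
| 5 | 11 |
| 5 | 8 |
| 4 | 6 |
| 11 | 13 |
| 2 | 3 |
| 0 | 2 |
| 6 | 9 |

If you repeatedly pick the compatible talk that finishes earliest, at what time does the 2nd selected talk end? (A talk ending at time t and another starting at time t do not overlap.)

Greedy by earliest finish: after sorting by end time, pick each interval compatible with the last pick.
Sorted by end: (0,2)  (2,3)  (0,4)  (4,6)  (5,8)  (6,9)  (5,11)  (11,13)
take (0,2); take (2,3); take (4,6); take (6,9); take (11,13).
Selected: (0,2) (2,3) (4,6) (6,9) (11,13)

3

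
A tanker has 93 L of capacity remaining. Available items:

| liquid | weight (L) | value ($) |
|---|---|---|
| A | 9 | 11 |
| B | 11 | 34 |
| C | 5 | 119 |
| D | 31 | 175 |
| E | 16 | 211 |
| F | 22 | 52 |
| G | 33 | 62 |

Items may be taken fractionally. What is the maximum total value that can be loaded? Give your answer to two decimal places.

606.03

Sort by value per unit weight and fill in that order.
Ratios (sorted): C 23.80, E 13.19, D 5.65, B 3.09, F 2.36, G 1.88, A 1.22
take C (5 @ 119); take E (16 @ 211); take D (31 @ 175); take B (11 @ 34); take F (22 @ 52); take 8/33 of G → 15.03. Capacity used 93/93.
Total value = 606.03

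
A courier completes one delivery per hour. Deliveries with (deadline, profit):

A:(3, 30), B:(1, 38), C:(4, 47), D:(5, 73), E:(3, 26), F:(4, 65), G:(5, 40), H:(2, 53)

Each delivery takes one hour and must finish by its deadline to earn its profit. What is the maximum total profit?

Sort by profit descending; place each in the latest free slot ≤ its deadline.
Profit order: D=73 F=65 H=53 C=47 G=40 B=38 A=30 E=26
Assign: D→slot 5, F→slot 4, H→slot 2, C→slot 3, G→slot 1, B skipped, A skipped, E skipped.
Slots: [1:G] [2:H] [3:C] [4:F] [5:D]
Profit = 40 + 53 + 47 + 65 + 73 = 278

278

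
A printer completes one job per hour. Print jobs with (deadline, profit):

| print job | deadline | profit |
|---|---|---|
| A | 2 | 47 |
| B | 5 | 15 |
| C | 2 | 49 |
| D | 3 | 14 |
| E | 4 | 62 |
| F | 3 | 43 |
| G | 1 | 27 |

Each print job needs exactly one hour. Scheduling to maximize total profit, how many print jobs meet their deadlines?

Take jobs in profit order; each goes to the latest open slot no later than its deadline.
By profit: E(d4,62), C(d2,49), A(d2,47), F(d3,43), G(d1,27), B(d5,15), D(d3,14)
E→slot 4; C→slot 2; A→slot 1; F→slot 3; G skipped; B→slot 5; D skipped.
5 of 7 scheduled.

5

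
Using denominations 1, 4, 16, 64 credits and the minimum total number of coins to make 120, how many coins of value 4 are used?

2

120 − 1×64→56 − 3×16→8 − 2×4→0
Count of 4: 2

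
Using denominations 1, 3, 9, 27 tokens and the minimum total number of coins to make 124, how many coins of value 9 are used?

1

124 = 4×27 + 1×9 + 2×3 + 1×1
Count of 9: 1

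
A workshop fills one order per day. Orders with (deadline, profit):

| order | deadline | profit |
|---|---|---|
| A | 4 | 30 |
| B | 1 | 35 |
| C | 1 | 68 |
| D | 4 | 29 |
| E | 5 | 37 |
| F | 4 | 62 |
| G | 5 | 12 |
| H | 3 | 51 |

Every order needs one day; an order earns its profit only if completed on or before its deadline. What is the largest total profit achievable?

248

Profit order: C=68 F=62 H=51 E=37 B=35 A=30 D=29 G=12
Assign: C→slot 1, F→slot 4, H→slot 3, E→slot 5, B skipped, A→slot 2, D skipped, G skipped.
Slots: [1:C] [2:A] [3:H] [4:F] [5:E]
Profit = 68 + 30 + 51 + 62 + 37 = 248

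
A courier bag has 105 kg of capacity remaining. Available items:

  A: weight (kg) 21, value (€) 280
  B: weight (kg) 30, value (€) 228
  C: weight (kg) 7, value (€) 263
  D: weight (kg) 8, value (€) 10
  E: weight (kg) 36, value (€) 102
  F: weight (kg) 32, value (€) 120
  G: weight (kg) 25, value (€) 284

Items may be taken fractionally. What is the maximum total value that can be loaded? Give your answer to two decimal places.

Order: C (263/7=37.57) > A (280/21=13.33) > G (284/25=11.36) > B (228/30=7.60) > F (120/32=3.75) > E (102/36=2.83) > D (10/8=1.25)
Fill: take C (7 @ 263) → take A (21 @ 280) → take G (25 @ 284) → take B (30 @ 228) → take 22/32 of F → 82.50; 105/105 used.
Total value = 1137.50

1137.50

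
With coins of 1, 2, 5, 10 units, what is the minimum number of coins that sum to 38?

6

Use the largest denomination that fits, subtract, and repeat.
38 − 3×10→8 − 1×5→3 − 1×2→1 − 1×1→0
Total coins = 3 + 1 + 1 + 1 = 6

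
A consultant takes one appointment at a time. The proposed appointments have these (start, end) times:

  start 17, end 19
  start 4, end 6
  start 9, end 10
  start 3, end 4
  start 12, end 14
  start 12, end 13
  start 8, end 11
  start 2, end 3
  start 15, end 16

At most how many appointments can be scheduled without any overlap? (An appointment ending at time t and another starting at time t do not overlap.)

Greedy by earliest finish: after sorting by end time, pick each interval compatible with the last pick.
Sorted by end: (2,3)  (3,4)  (4,6)  (9,10)  (8,11)  (12,13)  (12,14)  (15,16)  (17,19)
take (2,3); take (3,4); take (4,6); take (9,10); skip (8,11); take (12,13); take (15,16); take (17,19).
Selected 7 appointments.

7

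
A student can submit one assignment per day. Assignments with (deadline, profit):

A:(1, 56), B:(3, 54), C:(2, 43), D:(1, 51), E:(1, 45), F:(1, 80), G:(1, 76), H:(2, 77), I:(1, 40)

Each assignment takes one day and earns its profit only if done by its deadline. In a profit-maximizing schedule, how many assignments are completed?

Profit order: F=80 H=77 G=76 A=56 B=54 D=51 E=45 C=43 I=40
Assign: F→slot 1, H→slot 2, G skipped, A skipped, B→slot 3, D skipped, E skipped, C skipped, I skipped.
Slots: [1:F] [2:H] [3:B]
3 of 9 scheduled.

3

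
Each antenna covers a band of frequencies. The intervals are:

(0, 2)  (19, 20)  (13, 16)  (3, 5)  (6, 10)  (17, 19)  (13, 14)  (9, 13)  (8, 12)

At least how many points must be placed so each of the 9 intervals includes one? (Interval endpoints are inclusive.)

Sorted: [0,2] [3,5] [6,10] [8,12] [9,13] [13,14] [13,16] [17,19] [19,20]
{[0,2]} hit by 2; {[3,5]} hit by 5; {[6,10],[8,12],[9,13]} hit by 10; {[13,14],[13,16]} hit by 14; {[17,19],[19,20]} hit by 19.
Points: 2, 5, 10, 14, 19 (5 total).

5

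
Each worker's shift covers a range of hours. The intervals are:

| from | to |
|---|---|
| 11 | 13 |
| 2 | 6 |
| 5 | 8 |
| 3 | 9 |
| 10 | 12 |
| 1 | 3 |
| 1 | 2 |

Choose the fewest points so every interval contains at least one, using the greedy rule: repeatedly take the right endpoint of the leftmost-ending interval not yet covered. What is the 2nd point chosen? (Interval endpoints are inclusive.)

Process intervals by earliest right end; each time one isn't hit yet, stab at its right endpoint.
By right end: [1,2]  [1,3]  [2,6]  [5,8]  [3,9]  [10,12]  [11,13]
[1,2] uncovered → point at 2; [5,8] uncovered → point at 8; [10,12] uncovered → point at 12.
Points: 2, 8, 12 (3 total).

8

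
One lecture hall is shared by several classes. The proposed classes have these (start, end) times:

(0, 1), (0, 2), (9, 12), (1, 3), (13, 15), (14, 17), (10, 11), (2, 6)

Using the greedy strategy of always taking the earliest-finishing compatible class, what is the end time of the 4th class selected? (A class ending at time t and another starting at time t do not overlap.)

15

Order by finish time; keep every interval that doesn't clash with the previous kept one.
By end time: (0,1), (0,2), (1,3), (2,6), (10,11), (9,12), (13,15), (14,17).
Pick (0,1); next start ≥ 1 → (1,3); next start ≥ 3 → (10,11); next start ≥ 11 → (13,15).
Selected: (0,1) (1,3) (10,11) (13,15)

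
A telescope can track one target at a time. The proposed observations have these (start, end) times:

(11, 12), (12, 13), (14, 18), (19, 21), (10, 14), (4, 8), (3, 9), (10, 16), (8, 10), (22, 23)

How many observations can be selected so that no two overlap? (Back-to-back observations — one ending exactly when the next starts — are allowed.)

7

Order by finish time; keep every interval that doesn't clash with the previous kept one.
By end time: (4,8), (3,9), (8,10), (11,12), (12,13), (10,14), (10,16), (14,18), (19,21), (22,23).
Pick (4,8); next start ≥ 8 → (8,10); next start ≥ 10 → (11,12); next start ≥ 12 → (12,13); next start ≥ 13 → (14,18); next start ≥ 18 → (19,21); next start ≥ 21 → (22,23).
Selected 7 observations.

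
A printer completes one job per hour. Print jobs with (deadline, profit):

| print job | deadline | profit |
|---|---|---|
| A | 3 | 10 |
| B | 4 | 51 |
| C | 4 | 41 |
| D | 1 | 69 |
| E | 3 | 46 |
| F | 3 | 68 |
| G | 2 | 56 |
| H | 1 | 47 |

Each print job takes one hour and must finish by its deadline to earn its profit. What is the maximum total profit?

244

Sort by profit descending; place each in the latest free slot ≤ its deadline.
By profit: D(d1,69), F(d3,68), G(d2,56), B(d4,51), H(d1,47), E(d3,46), C(d4,41), A(d3,10)
D→slot 1; F→slot 3; G→slot 2; B→slot 4; H skipped; E skipped; C skipped; A skipped.
Profit = 69 + 56 + 68 + 51 = 244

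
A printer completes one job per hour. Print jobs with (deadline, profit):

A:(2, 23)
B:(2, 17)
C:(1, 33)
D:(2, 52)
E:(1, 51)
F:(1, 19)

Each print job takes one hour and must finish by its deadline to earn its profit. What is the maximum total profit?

103

Take jobs in profit order; each goes to the latest open slot no later than its deadline.
Profit order: D=52 E=51 C=33 A=23 F=19 B=17
Assign: D→slot 2, E→slot 1, C skipped, A skipped, F skipped, B skipped.
Slots: [1:E] [2:D]
Profit = 51 + 52 = 103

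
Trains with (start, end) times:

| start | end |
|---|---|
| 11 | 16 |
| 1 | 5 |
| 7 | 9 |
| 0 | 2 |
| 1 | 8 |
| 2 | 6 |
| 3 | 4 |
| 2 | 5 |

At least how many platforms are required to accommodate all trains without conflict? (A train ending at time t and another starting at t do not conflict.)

The answer is the maximum number of intervals overlapping at any instant.
Events (time:±→running): 0:+→1 1:+→2 1:+→3 2:-→2 2:+→3 2:+→4 3:+→5 … peak 5.

5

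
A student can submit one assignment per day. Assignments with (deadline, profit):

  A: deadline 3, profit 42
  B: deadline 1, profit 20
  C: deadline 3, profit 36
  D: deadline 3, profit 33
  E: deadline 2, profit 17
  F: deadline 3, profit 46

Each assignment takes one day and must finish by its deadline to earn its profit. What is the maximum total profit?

Profit order: F=46 A=42 C=36 D=33 B=20 E=17
Assign: F→slot 3, A→slot 2, C→slot 1, D skipped, B skipped, E skipped.
Slots: [1:C] [2:A] [3:F]
Profit = 36 + 42 + 46 = 124

124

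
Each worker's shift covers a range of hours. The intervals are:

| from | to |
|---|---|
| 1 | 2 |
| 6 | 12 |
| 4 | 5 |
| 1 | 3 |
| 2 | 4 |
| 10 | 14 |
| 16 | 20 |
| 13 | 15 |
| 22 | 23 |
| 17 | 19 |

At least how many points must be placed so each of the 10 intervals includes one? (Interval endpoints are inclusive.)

Sorted: [1,2] [1,3] [2,4] [4,5] [6,12] [10,14] [13,15] [17,19] [16,20] [22,23]
{[1,2],[1,3],[2,4]} hit by 2; {[4,5]} hit by 5; {[6,12],[10,14]} hit by 12; {[13,15]} hit by 15; {[17,19],[16,20]} hit by 19; {[22,23]} hit by 23.
Points: 2, 5, 12, 15, 19, 23 (6 total).

6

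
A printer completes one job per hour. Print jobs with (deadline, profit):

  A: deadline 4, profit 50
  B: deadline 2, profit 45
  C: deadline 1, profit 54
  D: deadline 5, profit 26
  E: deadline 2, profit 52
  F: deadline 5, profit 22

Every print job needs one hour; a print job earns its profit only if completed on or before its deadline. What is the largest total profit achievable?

204

By profit: C(d1,54), E(d2,52), A(d4,50), B(d2,45), D(d5,26), F(d5,22)
C→slot 1; E→slot 2; A→slot 4; B skipped; D→slot 5; F→slot 3.
Profit = 54 + 52 + 22 + 50 + 26 = 204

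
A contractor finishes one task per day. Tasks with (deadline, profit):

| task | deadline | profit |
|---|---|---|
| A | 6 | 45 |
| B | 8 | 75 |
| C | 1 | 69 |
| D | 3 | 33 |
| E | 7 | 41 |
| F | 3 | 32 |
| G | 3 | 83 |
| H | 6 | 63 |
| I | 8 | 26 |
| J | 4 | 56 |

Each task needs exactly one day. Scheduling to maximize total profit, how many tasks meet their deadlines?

8

Take jobs in profit order; each goes to the latest open slot no later than its deadline.
By profit: G(d3,83), B(d8,75), C(d1,69), H(d6,63), J(d4,56), A(d6,45), E(d7,41), D(d3,33), F(d3,32), I(d8,26)
G→slot 3; B→slot 8; C→slot 1; H→slot 6; J→slot 4; A→slot 5; E→slot 7; D→slot 2; F skipped; I skipped.
8 of 10 scheduled.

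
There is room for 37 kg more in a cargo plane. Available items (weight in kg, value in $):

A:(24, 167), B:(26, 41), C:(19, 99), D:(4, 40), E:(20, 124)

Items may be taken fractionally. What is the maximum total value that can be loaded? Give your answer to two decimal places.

Order: D (40/4=10.00) > A (167/24=6.96) > E (124/20=6.20) > C (99/19=5.21) > B (41/26=1.58)
Fill: take D (4 @ 40) → take A (24 @ 167) → take 9/20 of E → 55.80; 37/37 used.
Total value = 262.80

262.80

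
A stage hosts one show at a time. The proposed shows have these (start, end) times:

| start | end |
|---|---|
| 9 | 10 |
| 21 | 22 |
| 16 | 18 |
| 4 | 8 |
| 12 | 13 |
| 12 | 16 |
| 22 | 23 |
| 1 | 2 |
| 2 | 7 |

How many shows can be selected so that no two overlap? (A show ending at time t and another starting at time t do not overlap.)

7

By end time: (1,2), (2,7), (4,8), (9,10), (12,13), (12,16), (16,18), (21,22), (22,23).
Pick (1,2); next start ≥ 2 → (2,7); next start ≥ 7 → (9,10); next start ≥ 10 → (12,13); next start ≥ 13 → (16,18); next start ≥ 18 → (21,22); next start ≥ 22 → (22,23).
Selected 7 shows.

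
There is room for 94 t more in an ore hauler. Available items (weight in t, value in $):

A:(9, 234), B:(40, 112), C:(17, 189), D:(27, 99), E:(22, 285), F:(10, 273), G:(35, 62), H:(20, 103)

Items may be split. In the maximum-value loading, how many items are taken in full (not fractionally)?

Greedy by value/weight ratio, highest first.
Order: F (273/10=27.30) > A (234/9=26.00) > E (285/22=12.95) > C (189/17=11.12) > H (103/20=5.15) > D (99/27=3.67) > B (112/40=2.80) > G (62/35=1.77)
Fill: take F (10 @ 273) → take A (9 @ 234) → take E (22 @ 285) → take C (17 @ 189) → take H (20 @ 103) → take 16/27 of D → 58.67; 94/94 used.
5 item(s) taken whole; one partial (take 16/27 of D).

5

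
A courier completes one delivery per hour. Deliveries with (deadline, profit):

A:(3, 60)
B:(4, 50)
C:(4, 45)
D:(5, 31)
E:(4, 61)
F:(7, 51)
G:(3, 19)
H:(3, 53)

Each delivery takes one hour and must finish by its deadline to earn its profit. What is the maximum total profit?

306

Sort by profit descending; place each in the latest free slot ≤ its deadline.
Profit order: E=61 A=60 H=53 F=51 B=50 C=45 D=31 G=19
Assign: E→slot 4, A→slot 3, H→slot 2, F→slot 7, B→slot 1, C skipped, D→slot 5, G skipped.
Slots: [1:B] [2:H] [3:A] [4:E] [5:D] [7:F]
Profit = 50 + 53 + 60 + 61 + 31 + 51 = 306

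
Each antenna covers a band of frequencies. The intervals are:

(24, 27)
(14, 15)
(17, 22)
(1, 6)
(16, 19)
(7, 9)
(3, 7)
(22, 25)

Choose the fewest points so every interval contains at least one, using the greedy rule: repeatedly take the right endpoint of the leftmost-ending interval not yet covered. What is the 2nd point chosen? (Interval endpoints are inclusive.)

9

Sorted: [1,6] [3,7] [7,9] [14,15] [16,19] [17,22] [22,25] [24,27]
{[1,6],[3,7]} hit by 6; {[7,9]} hit by 9; {[14,15]} hit by 15; {[16,19],[17,22]} hit by 19; {[22,25],[24,27]} hit by 25.
Points: 6, 9, 15, 19, 25 (5 total).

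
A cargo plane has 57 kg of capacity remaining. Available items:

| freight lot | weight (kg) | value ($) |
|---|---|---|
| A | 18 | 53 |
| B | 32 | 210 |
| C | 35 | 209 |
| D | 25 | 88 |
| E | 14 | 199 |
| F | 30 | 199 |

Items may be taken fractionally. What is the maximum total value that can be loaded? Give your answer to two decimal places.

483.31

Greedy by value/weight ratio, highest first.
Order: E (199/14=14.21) > F (199/30=6.63) > B (210/32=6.56) > C (209/35=5.97) > D (88/25=3.52) > A (53/18=2.94)
Fill: take E (14 @ 199) → take F (30 @ 199) → take 13/32 of B → 85.31; 57/57 used.
Total value = 483.31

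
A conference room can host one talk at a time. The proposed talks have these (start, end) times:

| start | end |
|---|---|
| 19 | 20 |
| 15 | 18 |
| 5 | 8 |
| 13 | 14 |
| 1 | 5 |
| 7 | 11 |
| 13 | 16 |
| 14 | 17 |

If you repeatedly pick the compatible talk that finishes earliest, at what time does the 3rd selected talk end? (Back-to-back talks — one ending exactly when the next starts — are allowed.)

14

By end time: (1,5), (5,8), (7,11), (13,14), (13,16), (14,17), (15,18), (19,20).
Pick (1,5); next start ≥ 5 → (5,8); next start ≥ 8 → (13,14); next start ≥ 14 → (14,17); next start ≥ 17 → (19,20).
Selected: (1,5) (5,8) (13,14) (14,17) (19,20)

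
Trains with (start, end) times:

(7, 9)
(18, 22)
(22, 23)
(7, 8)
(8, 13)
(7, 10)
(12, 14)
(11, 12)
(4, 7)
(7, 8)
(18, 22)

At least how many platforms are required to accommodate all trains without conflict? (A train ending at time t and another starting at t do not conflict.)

The answer is the maximum number of intervals overlapping at any instant.
Events (time:±→running): 4:+→1 7:-→0 7:+→1 7:+→2 7:+→3 7:+→4 … peak 4.

4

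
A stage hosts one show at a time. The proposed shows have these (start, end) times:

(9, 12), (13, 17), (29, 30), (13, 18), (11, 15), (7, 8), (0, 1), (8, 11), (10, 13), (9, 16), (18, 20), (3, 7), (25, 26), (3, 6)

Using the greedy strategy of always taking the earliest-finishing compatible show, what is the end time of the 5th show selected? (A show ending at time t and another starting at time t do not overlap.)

Greedy by earliest finish: after sorting by end time, pick each interval compatible with the last pick.
Sorted by end: (0,1)  (3,6)  (3,7)  (7,8)  (8,11)  (9,12)  (10,13)  (11,15)  (9,16)  (13,17)  (13,18)  (18,20)  (25,26)  (29,30)
take (0,1); take (3,6); take (7,8); take (8,11); take (11,15); take (18,20); take (25,26); take (29,30).
Selected: (0,1) (3,6) (7,8) (8,11) (11,15) (18,20) (25,26) (29,30)

15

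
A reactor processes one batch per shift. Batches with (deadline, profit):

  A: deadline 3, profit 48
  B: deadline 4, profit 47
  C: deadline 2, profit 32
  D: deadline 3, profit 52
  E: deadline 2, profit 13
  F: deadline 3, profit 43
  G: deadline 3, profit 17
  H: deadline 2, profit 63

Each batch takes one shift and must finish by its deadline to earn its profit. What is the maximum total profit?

Sort by profit descending; place each in the latest free slot ≤ its deadline.
Profit order: H=63 D=52 A=48 B=47 F=43 C=32 G=17 E=13
Assign: H→slot 2, D→slot 3, A→slot 1, B→slot 4, F skipped, C skipped, G skipped, E skipped.
Slots: [1:A] [2:H] [3:D] [4:B]
Profit = 48 + 63 + 52 + 47 = 210

210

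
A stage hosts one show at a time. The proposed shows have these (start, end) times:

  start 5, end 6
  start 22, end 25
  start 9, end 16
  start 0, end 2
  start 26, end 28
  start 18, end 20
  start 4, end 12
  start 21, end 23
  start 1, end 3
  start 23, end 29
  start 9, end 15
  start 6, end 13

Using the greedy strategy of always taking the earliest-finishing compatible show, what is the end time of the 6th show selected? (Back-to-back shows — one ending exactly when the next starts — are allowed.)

Sort by end time and greedily take each interval whose start is ≥ the last chosen end.
Sorted by end: (0,2)  (1,3)  (5,6)  (4,12)  (6,13)  (9,15)  (9,16)  (18,20)  (21,23)  (22,25)  (26,28)  (23,29)
take (0,2); take (5,6); take (6,13); skip (9,16); take (18,20); take (21,23); take (26,28).
Selected: (0,2) (5,6) (6,13) (18,20) (21,23) (26,28)

28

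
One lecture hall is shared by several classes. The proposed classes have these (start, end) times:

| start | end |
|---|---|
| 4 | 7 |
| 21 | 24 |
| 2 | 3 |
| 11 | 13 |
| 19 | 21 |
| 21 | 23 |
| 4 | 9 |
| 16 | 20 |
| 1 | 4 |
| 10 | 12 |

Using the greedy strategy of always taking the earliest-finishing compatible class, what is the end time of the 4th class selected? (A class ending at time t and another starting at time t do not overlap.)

20

Sorted by end: (2,3)  (1,4)  (4,7)  (4,9)  (10,12)  (11,13)  (16,20)  (19,21)  (21,23)  (21,24)
take (2,3); skip (1,4); take (4,7); take (10,12); take (16,20); skip (19,21); take (21,23); skip (21,24).
Selected: (2,3) (4,7) (10,12) (16,20) (21,23)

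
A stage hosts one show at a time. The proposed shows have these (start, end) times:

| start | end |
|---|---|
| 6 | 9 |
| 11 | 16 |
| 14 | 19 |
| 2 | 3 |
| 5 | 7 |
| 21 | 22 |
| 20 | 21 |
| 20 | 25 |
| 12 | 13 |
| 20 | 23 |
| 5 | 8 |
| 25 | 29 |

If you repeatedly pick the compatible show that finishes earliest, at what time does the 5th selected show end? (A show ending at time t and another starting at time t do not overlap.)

21

Sorted by end: (2,3)  (5,7)  (5,8)  (6,9)  (12,13)  (11,16)  (14,19)  (20,21)  (21,22)  (20,23)  (20,25)  (25,29)
take (2,3); take (5,7); skip (6,9); take (12,13); take (14,19); take (20,21); take (21,22); skip (20,25); take (25,29).
Selected: (2,3) (5,7) (12,13) (14,19) (20,21) (21,22) (25,29)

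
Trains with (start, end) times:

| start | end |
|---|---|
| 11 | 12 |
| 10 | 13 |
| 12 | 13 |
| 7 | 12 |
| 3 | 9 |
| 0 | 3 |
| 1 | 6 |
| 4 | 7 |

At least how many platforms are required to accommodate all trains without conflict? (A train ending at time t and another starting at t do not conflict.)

3

Events (time:±→running): 0:+→1 1:+→2 3:-→1 3:+→2 4:+→3 … peak 3.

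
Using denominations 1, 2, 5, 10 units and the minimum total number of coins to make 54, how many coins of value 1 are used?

0

Use the largest denomination that fits, subtract, and repeat.
54 = 5×10 + 2×2
Count of 1: 0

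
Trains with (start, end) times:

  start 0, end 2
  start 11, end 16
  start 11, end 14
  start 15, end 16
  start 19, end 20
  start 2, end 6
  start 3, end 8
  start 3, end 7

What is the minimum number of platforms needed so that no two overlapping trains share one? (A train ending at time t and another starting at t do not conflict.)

starts: [0, 2, 3, 3, 11, 11, 15, 19]
ends:   [2, 6, 7, 8, 14, 16, 16, 20]
s0→1 e2→0 s2→1 s3→2 s3→3  — peak 3.

3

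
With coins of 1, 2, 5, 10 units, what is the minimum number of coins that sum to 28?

Use the largest denomination that fits, subtract, and repeat.
28 = 2×10 + 1×5 + 1×2 + 1×1
Total coins = 2 + 1 + 1 + 1 = 5

5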